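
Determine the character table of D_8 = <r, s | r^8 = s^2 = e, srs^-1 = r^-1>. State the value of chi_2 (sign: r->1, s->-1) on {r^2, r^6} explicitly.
Conjugacy classes: {e} of size 1, {r^4} of size 1, {r^1, r^7} of size 2, {r^2, r^6} of size 2, {r^3, r^5} of size 2, {s, sr^2, ...} of size 4, {sr, sr^3, ...} of size 4.
Character table:
  irrep \ class              {e} (size 1)  {r^4} (size 1)  {r^1, r^7} (size 2)  {r^2, r^6} (size 2)  {r^3, r^5} (size 2)  {s, sr^2, ...} (size 4)  {sr, sr^3, ...} (size 4)
  chi_1 (triv)               1             1               1                    1                    1                    1                        1                       
  chi_2 (sign: r->1, s->-1)  1             1               1                    1                    1                    -1                       -1                      
  chi_3 (r->-1, s->1)        1             1               -1                   1                    -1                   1                        -1                      
  chi_4 (r->-1, s->-1)       1             1               -1                   1                    -1                   -1                       1                       
  chi_5 (2d, j=1)            2             -2              sqrt(2)              0                    -sqrt(2)             0                        0                       
  chi_6 (2d, j=2)            2             2               0                    -2                   0                    0                        0                       
  chi_7 (2d, j=3)            2             -2              -sqrt(2)             0                    sqrt(2)              0                        0                       

Spot check: chi_2 (sign: r->1, s->-1) on {r^2, r^6} = 1.

Solution. D_8 has order 2*8 = 16 with 7 conjugacy classes, hence 7 irreducibles. Sum of squared dims 1 + 1 + 1 + 1 + 4 + 4 + 4 = 16 = |G|. Linear characters come from the abelianisation; the 2-dimensional irreps have character r^k -> 2*cos(2*pi*j*k/8), reflections -> 0.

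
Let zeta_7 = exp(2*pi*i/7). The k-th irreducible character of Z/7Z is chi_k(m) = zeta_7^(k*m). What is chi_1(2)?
chi_1(2) = zeta_7^2 = exp(4*I*pi/7)

Working: chi_1(2) = zeta_7^(1*2) = zeta_7^2. Since zeta_7^7 = 1, this equals zeta_7^2 = exp(2*pi*i*2/7) = exp(4*I*pi/7).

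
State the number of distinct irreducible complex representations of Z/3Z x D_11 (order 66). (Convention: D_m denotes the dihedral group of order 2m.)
21

Explanation: The number of irreducible complex representations of a finite group equals its number of conjugacy classes. For a direct product, #classes(G x H) = #classes(G) * #classes(H). Z/3Z has 3 classes (abelian), D_11 has 7 classes, so 3 * 7 = 21, so Z/3Z x D_11 (order 66) has exactly 21 irreducible complex representations.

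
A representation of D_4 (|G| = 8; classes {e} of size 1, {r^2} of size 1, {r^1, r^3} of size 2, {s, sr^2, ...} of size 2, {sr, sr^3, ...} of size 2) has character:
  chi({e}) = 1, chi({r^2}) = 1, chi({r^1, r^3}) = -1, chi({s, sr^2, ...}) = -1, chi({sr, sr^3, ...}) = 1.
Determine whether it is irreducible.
Irreducible: <chi, chi> = 1.

Reasoning: <chi, chi> = (1/|G|) sum_C |C| * |chi(C)|^2 = (1/8)[1*|1|^2 + 1*|1|^2 + 2*|-1|^2 + 2*|-1|^2 + 2*|1|^2]
  = (1/8)[(1) + (1) + (2) + (2) + (2)] = 8/8 = 1.
A character is irreducible iff <chi, chi> = 1, so this representation is irreducible.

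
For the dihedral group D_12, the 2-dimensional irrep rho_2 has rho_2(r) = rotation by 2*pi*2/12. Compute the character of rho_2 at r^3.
chi_{rho_2}(r^3) = 2*cos(2*pi*2*3/12) = -2

Why: rho_2(r^3) is rotation by angle 2*pi*2*3/12, whose trace is 2*cos(2*pi*2*3/12) = -2.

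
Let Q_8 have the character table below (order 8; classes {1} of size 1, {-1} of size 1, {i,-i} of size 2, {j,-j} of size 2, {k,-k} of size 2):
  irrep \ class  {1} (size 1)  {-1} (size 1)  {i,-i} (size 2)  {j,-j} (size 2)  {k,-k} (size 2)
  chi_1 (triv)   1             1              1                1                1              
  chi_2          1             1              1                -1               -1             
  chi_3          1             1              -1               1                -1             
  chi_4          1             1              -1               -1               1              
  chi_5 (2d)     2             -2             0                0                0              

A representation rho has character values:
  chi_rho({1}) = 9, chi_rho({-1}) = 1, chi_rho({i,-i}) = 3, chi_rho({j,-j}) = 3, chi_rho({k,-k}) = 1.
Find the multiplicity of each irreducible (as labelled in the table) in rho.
Multiplicities: chi_1: 3, chi_2: 1, chi_3: 1, chi_4: 0, chi_5: 2.

Explanation: Use <chi_rho, chi> = (1/|G|) sum_C |C| * chi_rho(C) * conj(chi(C)) with |G| = 8 for each irreducible chi in the table:
  <chi_rho, chi_1> = (1/8)[1*(9)*conj(1) + 1*(1)*conj(1) + 2*(3)*conj(1) + 2*(3)*conj(1) + 2*(1)*conj(1)]
      = (1/8)[(9) + (1) + (6) + (6) + (2)] = 24/8 = 3
  <chi_rho, chi_2> = (1/8)[1*(9)*conj(1) + 1*(1)*conj(1) + 2*(3)*conj(1) + 2*(3)*conj(-1) + 2*(1)*conj(-1)]
      = (1/8)[(9) + (1) + (6) + (-6) + (-2)] = 8/8 = 1
  <chi_rho, chi_3> = (1/8)[1*(9)*conj(1) + 1*(1)*conj(1) + 2*(3)*conj(-1) + 2*(3)*conj(1) + 2*(1)*conj(-1)]
      = (1/8)[(9) + (1) + (-6) + (6) + (-2)] = 8/8 = 1
  <chi_rho, chi_4> = (1/8)[1*(9)*conj(1) + 1*(1)*conj(1) + 2*(3)*conj(-1) + 2*(3)*conj(-1) + 2*(1)*conj(1)]
      = (1/8)[(9) + (1) + (-6) + (-6) + (2)] = 0/8 = 0
  <chi_rho, chi_5> = (1/8)[1*(9)*conj(2) + 1*(1)*conj(-2) + 2*(3)*conj(0) + 2*(3)*conj(0) + 2*(1)*conj(0)]
      = (1/8)[(18) + (-2) + (0) + (0) + (0)] = 16/8 = 2
Dimension check: dim(rho) = sum (mult * dim) = 3*1 + 1*1 + 1*1 + 0*1 + 2*2 = 9 = chi_rho(e) = 9.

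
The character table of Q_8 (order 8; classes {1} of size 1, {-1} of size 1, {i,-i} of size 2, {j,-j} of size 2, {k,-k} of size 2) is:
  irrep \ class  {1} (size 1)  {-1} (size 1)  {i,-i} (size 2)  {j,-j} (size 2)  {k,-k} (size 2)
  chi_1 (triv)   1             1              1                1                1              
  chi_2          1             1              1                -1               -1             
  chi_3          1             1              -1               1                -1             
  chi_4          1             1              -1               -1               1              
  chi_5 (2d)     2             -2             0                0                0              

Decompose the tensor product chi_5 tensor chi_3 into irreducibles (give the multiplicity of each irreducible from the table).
chi_5 tensor chi_3 = chi_5 (all other irreducibles have multiplicity 0).

Solution. The character of a tensor product is the pointwise product (chi_5 * chi_3)(C) = chi_5(C) * chi_3(C):
  {1}: (2)*(1), {-1}: (-2)*(1), {i,-i}: (0)*(-1), {j,-j}: (0)*(1), {k,-k}: (0)*(-1)
so (chi_5 * chi_3) takes values
  {1} -> 2, {-1} -> -2, {i,-i} -> 0, {j,-j} -> 0, {k,-k} -> 0.
Now take the inner product of this character with each irreducible chi from the table, <chi_5*chi_3, chi> = (1/8) sum_C |C| (chi_5*chi_3)(C) conj(chi(C)):
  <chi_5*chi_3, chi_1> = (1/8)[1*(2)*conj(1) + 1*(-2)*conj(1) + 2*(0)*conj(1) + 2*(0)*conj(1) + 2*(0)*conj(1)]
      = (1/8)[(2) + (-2) + (0) + (0) + (0)] = 0/8 = 0
  <chi_5*chi_3, chi_2> = (1/8)[1*(2)*conj(1) + 1*(-2)*conj(1) + 2*(0)*conj(1) + 2*(0)*conj(-1) + 2*(0)*conj(-1)]
      = (1/8)[(2) + (-2) + (0) + (0) + (0)] = 0/8 = 0
  <chi_5*chi_3, chi_3> = (1/8)[1*(2)*conj(1) + 1*(-2)*conj(1) + 2*(0)*conj(-1) + 2*(0)*conj(1) + 2*(0)*conj(-1)]
      = (1/8)[(2) + (-2) + (0) + (0) + (0)] = 0/8 = 0
  <chi_5*chi_3, chi_4> = (1/8)[1*(2)*conj(1) + 1*(-2)*conj(1) + 2*(0)*conj(-1) + 2*(0)*conj(-1) + 2*(0)*conj(1)]
      = (1/8)[(2) + (-2) + (0) + (0) + (0)] = 0/8 = 0
  <chi_5*chi_3, chi_5> = (1/8)[1*(2)*conj(2) + 1*(-2)*conj(-2) + 2*(0)*conj(0) + 2*(0)*conj(0) + 2*(0)*conj(0)]
      = (1/8)[(4) + (4) + (0) + (0) + (0)] = 8/8 = 1
Hence the multiplicities are chi_5: 1. Dimension check: dim(chi_5)*dim(chi_3) = 2*1 = 2 and sum (mult * dim) = 1*2 = 2.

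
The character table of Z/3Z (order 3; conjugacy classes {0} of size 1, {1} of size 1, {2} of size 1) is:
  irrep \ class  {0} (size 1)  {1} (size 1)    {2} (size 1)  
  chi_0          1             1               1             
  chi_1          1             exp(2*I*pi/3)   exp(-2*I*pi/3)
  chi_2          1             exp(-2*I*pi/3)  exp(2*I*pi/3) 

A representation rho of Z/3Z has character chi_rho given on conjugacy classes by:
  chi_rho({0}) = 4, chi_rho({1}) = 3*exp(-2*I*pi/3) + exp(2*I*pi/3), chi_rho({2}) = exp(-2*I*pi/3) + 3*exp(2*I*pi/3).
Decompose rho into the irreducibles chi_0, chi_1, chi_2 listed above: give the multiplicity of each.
Multiplicities: chi_0: 0, chi_1: 1, chi_2: 3.

Solution. Use <chi_rho, chi> = (1/|G|) sum_C |C| * chi_rho(C) * conj(chi(C)) with |G| = 3 for each irreducible chi in the table:
  <chi_rho, chi_0> = (1/3)[1*(4)*conj(1) + 1*(3*exp(-2*I*pi/3) + exp(2*I*pi/3))*conj(1) + 1*(exp(-2*I*pi/3) + 3*exp(2*I*pi/3))*conj(1)]
      = (1/3)[(4) + (3*exp(-2*I*pi/3) + exp(2*I*pi/3)) + (exp(-2*I*pi/3) + 3*exp(2*I*pi/3))] = 0/3 = 0
  <chi_rho, chi_1> = (1/3)[1*(4)*conj(1) + 1*(3*exp(-2*I*pi/3) + exp(2*I*pi/3))*conj(exp(2*I*pi/3)) + 1*(exp(-2*I*pi/3) + 3*exp(2*I*pi/3))*conj(exp(-2*I*pi/3))]
      = (1/3)[(4) + (1 + 3*exp(2*I*pi/3)) + (1 + 3*exp(-2*I*pi/3))] = 3/3 = 1
  <chi_rho, chi_2> = (1/3)[1*(4)*conj(1) + 1*(3*exp(-2*I*pi/3) + exp(2*I*pi/3))*conj(exp(-2*I*pi/3)) + 1*(exp(-2*I*pi/3) + 3*exp(2*I*pi/3))*conj(exp(2*I*pi/3))]
      = (1/3)[(4) + (3 + exp(-2*I*pi/3)) + (3 + exp(2*I*pi/3))] = 9/3 = 3
(Exp terms are combined using exp(i*s)*conj(exp(i*t)) = exp(i*(s-t)), and sums of them are collapsed using the identity that for every m > 1 the m distinct m-th roots of unity sum to 0, e.g. 1 + exp(2*I*pi/3) + exp(-2*I*pi/3) = 0.)
Dimension check: dim(rho) = sum (mult * dim) = 0*1 + 1*1 + 3*1 = 4 = chi_rho(e) = 4.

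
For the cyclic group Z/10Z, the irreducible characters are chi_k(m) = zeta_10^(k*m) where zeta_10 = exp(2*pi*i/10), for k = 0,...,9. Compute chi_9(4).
chi_9(4) = zeta_10^36 = exp(-4*I*pi/5)

Argument: chi_9(4) = zeta_10^(9*4) = zeta_10^36. Since zeta_10^10 = 1, this equals zeta_10^6 = exp(2*pi*i*6/10) = exp(-4*I*pi/5).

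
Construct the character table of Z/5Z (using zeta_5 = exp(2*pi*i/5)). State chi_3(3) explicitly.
Character table of Z/5Z (irreps indexed chi_0,...,chi_4 with chi_k(m) = zeta_5^(k*m), zeta_5 = exp(2*pi*i/5)):
  irrep \ class  {0} (size 1)  {1} (size 1)    {2} (size 1)    {3} (size 1)    {4} (size 1)  
  chi_0          1             1               1               1               1             
  chi_1          1             exp(2*I*pi/5)   exp(4*I*pi/5)   exp(-4*I*pi/5)  exp(-2*I*pi/5)
  chi_2          1             exp(4*I*pi/5)   exp(-2*I*pi/5)  exp(2*I*pi/5)   exp(-4*I*pi/5)
  chi_3          1             exp(-4*I*pi/5)  exp(2*I*pi/5)   exp(-2*I*pi/5)  exp(4*I*pi/5) 
  chi_4          1             exp(-2*I*pi/5)  exp(-4*I*pi/5)  exp(4*I*pi/5)   exp(2*I*pi/5) 

Spot check: chi_3(3) = zeta_5^(3*3) = zeta_5^9 = exp(-2*I*pi/5).

Details: Z/5Z is abelian, so all 5 irreducible complex representations are 1-dimensional. They are given by chi_k(m) = zeta_5^(k*m) for k = 0,...,4. Row orthogonality: sum_m chi_k(m) conj(chi_l(m)) = 5 * [k = l].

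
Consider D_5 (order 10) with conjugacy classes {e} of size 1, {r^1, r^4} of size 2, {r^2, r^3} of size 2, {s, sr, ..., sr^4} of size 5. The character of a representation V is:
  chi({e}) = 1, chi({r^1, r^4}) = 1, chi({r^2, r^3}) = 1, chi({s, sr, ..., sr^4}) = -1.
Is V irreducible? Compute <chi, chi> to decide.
Irreducible: <chi, chi> = 1.

Justification: <chi, chi> = (1/|G|) sum_C |C| * |chi(C)|^2 = (1/10)[1*|1|^2 + 2*|1|^2 + 2*|1|^2 + 5*|-1|^2]
  = (1/10)[(1) + (2) + (2) + (5)] = 10/10 = 1.
A character is irreducible iff <chi, chi> = 1, so this representation is irreducible.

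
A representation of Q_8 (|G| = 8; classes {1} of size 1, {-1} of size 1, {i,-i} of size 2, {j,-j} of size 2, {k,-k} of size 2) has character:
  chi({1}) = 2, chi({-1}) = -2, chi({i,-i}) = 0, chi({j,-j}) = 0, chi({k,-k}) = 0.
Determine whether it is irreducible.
Irreducible: <chi, chi> = 1.

Solution. <chi, chi> = (1/|G|) sum_C |C| * |chi(C)|^2 = (1/8)[1*|2|^2 + 1*|-2|^2 + 2*|0|^2 + 2*|0|^2 + 2*|0|^2]
  = (1/8)[(4) + (4) + (0) + (0) + (0)] = 8/8 = 1.
A character is irreducible iff <chi, chi> = 1, so this representation is irreducible.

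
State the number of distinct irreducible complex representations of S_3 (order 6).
3

Justification: The number of irreducible complex representations of a finite group equals its number of conjugacy classes. Conjugacy classes in S_3 correspond to cycle types, i.e. partitions of 3; there are p(3) = 3 of them, so S_3 (order 6) has exactly 3 irreducible complex representations.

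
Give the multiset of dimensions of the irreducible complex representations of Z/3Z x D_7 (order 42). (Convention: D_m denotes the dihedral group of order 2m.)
Dimensions: 1, 1, 1, 1, 1, 1, 2, 2, 2, 2, 2, 2, 2, 2, 2

Justification: There are 15 irreducibles (= number of conjugacy classes). Their dimensions d_i satisfy sum d_i^2 = |G| = 42: 1 + 1 + 1 + 1 + 1 + 1 + 4 + 4 + 4 + 4 + 4 + 4 + 4 + 4 + 4 = 42. (For the product with Z/3Z: each of the 3 1-dim characters of Z/3Z tensors with each irrep of D_7, giving 3 copies of each D_7-dimension.)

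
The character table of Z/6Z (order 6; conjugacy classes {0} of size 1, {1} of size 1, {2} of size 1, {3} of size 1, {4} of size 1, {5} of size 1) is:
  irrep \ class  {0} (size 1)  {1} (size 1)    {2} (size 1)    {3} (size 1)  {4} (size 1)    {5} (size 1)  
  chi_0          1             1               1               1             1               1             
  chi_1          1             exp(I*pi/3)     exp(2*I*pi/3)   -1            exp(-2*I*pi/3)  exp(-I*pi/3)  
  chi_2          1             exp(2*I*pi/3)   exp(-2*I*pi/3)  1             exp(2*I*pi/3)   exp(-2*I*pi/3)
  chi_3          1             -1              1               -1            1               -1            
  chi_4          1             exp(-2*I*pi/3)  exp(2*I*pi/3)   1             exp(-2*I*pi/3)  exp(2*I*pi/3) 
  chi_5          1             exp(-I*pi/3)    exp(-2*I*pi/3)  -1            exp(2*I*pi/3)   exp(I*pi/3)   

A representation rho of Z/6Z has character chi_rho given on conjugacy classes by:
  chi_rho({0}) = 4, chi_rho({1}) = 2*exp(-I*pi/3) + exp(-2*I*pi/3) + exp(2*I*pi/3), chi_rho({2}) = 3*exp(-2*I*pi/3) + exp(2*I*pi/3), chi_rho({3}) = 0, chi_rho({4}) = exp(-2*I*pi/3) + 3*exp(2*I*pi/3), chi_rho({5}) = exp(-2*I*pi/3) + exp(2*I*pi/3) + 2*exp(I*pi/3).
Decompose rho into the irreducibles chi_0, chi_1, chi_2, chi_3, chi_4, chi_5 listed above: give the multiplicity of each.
Multiplicities: chi_0: 0, chi_1: 0, chi_2: 1, chi_3: 0, chi_4: 1, chi_5: 2.

Working: Use <chi_rho, chi> = (1/|G|) sum_C |C| * chi_rho(C) * conj(chi(C)) with |G| = 6 for each irreducible chi in the table:
  <chi_rho, chi_0> = (1/6)[1*(4)*conj(1) + 1*(2*exp(-I*pi/3) + exp(-2*I*pi/3) + exp(2*I*pi/3))*conj(1) + 1*(3*exp(-2*I*pi/3) + exp(2*I*pi/3))*conj(1) + 1*(0)*conj(1) + 1*(exp(-2*I*pi/3) + 3*exp(2*I*pi/3))*conj(1) + 1*(exp(-2*I*pi/3) + exp(2*I*pi/3) + 2*exp(I*pi/3))*conj(1)]
      = (1/6)[(4) + (2*exp(-I*pi/3) + exp(-2*I*pi/3) + exp(2*I*pi/3)) + (3*exp(-2*I*pi/3) + exp(2*I*pi/3)) + (0) + (exp(-2*I*pi/3) + 3*exp(2*I*pi/3)) + (exp(-2*I*pi/3) + exp(2*I*pi/3) + 2*exp(I*pi/3))] = 0/6 = 0
  <chi_rho, chi_1> = (1/6)[1*(4)*conj(1) + 1*(2*exp(-I*pi/3) + exp(-2*I*pi/3) + exp(2*I*pi/3))*conj(exp(I*pi/3)) + 1*(3*exp(-2*I*pi/3) + exp(2*I*pi/3))*conj(exp(2*I*pi/3)) + 1*(0)*conj(-1) + 1*(exp(-2*I*pi/3) + 3*exp(2*I*pi/3))*conj(exp(-2*I*pi/3)) + 1*(exp(-2*I*pi/3) + exp(2*I*pi/3) + 2*exp(I*pi/3))*conj(exp(-I*pi/3))]
      = (1/6)[(4) + (-1 + 2*exp(-2*I*pi/3) + exp(I*pi/3)) + (1 + 3*exp(2*I*pi/3)) + (0) + (1 + 3*exp(-2*I*pi/3)) + (-1 + exp(-I*pi/3) + 2*exp(2*I*pi/3))] = 0/6 = 0
  <chi_rho, chi_2> = (1/6)[1*(4)*conj(1) + 1*(2*exp(-I*pi/3) + exp(-2*I*pi/3) + exp(2*I*pi/3))*conj(exp(2*I*pi/3)) + 1*(3*exp(-2*I*pi/3) + exp(2*I*pi/3))*conj(exp(-2*I*pi/3)) + 1*(0)*conj(1) + 1*(exp(-2*I*pi/3) + 3*exp(2*I*pi/3))*conj(exp(2*I*pi/3)) + 1*(exp(-2*I*pi/3) + exp(2*I*pi/3) + 2*exp(I*pi/3))*conj(exp(-2*I*pi/3))]
      = (1/6)[(4) + (-1 + exp(2*I*pi/3)) + (3 + exp(-2*I*pi/3)) + (0) + (3 + exp(2*I*pi/3)) + (-1 + exp(-2*I*pi/3))] = 6/6 = 1
  <chi_rho, chi_3> = (1/6)[1*(4)*conj(1) + 1*(2*exp(-I*pi/3) + exp(-2*I*pi/3) + exp(2*I*pi/3))*conj(-1) + 1*(3*exp(-2*I*pi/3) + exp(2*I*pi/3))*conj(1) + 1*(0)*conj(-1) + 1*(exp(-2*I*pi/3) + 3*exp(2*I*pi/3))*conj(1) + 1*(exp(-2*I*pi/3) + exp(2*I*pi/3) + 2*exp(I*pi/3))*conj(-1)]
      = (1/6)[(4) + (-exp(2*I*pi/3) - exp(-2*I*pi/3) - 2*exp(-I*pi/3)) + (3*exp(-2*I*pi/3) + exp(2*I*pi/3)) + (0) + (exp(-2*I*pi/3) + 3*exp(2*I*pi/3)) + (-2*exp(I*pi/3) - exp(2*I*pi/3) - exp(-2*I*pi/3))] = 0/6 = 0
  <chi_rho, chi_4> = (1/6)[1*(4)*conj(1) + 1*(2*exp(-I*pi/3) + exp(-2*I*pi/3) + exp(2*I*pi/3))*conj(exp(-2*I*pi/3)) + 1*(3*exp(-2*I*pi/3) + exp(2*I*pi/3))*conj(exp(2*I*pi/3)) + 1*(0)*conj(1) + 1*(exp(-2*I*pi/3) + 3*exp(2*I*pi/3))*conj(exp(-2*I*pi/3)) + 1*(exp(-2*I*pi/3) + exp(2*I*pi/3) + 2*exp(I*pi/3))*conj(exp(2*I*pi/3))]
      = (1/6)[(4) + (1 + exp(-2*I*pi/3) + 2*exp(I*pi/3)) + (1 + 3*exp(2*I*pi/3)) + (0) + (1 + 3*exp(-2*I*pi/3)) + (1 + 2*exp(-I*pi/3) + exp(2*I*pi/3))] = 6/6 = 1
  <chi_rho, chi_5> = (1/6)[1*(4)*conj(1) + 1*(2*exp(-I*pi/3) + exp(-2*I*pi/3) + exp(2*I*pi/3))*conj(exp(-I*pi/3)) + 1*(3*exp(-2*I*pi/3) + exp(2*I*pi/3))*conj(exp(-2*I*pi/3)) + 1*(0)*conj(-1) + 1*(exp(-2*I*pi/3) + 3*exp(2*I*pi/3))*conj(exp(2*I*pi/3)) + 1*(exp(-2*I*pi/3) + exp(2*I*pi/3) + 2*exp(I*pi/3))*conj(exp(I*pi/3))]
      = (1/6)[(4) + (1 + exp(-I*pi/3)) + (3 + exp(-2*I*pi/3)) + (0) + (3 + exp(2*I*pi/3)) + (1 + exp(I*pi/3))] = 12/6 = 2
(Exp terms are combined using exp(i*s)*conj(exp(i*t)) = exp(i*(s-t)), and sums of them are collapsed using the identity that for every m > 1 the m distinct m-th roots of unity sum to 0, e.g. 1 + exp(2*I*pi/3) + exp(-2*I*pi/3) = 0.)
Dimension check: dim(rho) = sum (mult * dim) = 0*1 + 0*1 + 1*1 + 0*1 + 1*1 + 2*1 = 4 = chi_rho(e) = 4.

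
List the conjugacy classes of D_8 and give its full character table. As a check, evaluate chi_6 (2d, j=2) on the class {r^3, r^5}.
Conjugacy classes: {e} of size 1, {r^4} of size 1, {r^1, r^7} of size 2, {r^2, r^6} of size 2, {r^3, r^5} of size 2, {s, sr^2, ...} of size 4, {sr, sr^3, ...} of size 4.
Character table:
  irrep \ class              {e} (size 1)  {r^4} (size 1)  {r^1, r^7} (size 2)  {r^2, r^6} (size 2)  {r^3, r^5} (size 2)  {s, sr^2, ...} (size 4)  {sr, sr^3, ...} (size 4)
  chi_1 (triv)               1             1               1                    1                    1                    1                        1                       
  chi_2 (sign: r->1, s->-1)  1             1               1                    1                    1                    -1                       -1                      
  chi_3 (r->-1, s->1)        1             1               -1                   1                    -1                   1                        -1                      
  chi_4 (r->-1, s->-1)       1             1               -1                   1                    -1                   -1                       1                       
  chi_5 (2d, j=1)            2             -2              sqrt(2)              0                    -sqrt(2)             0                        0                       
  chi_6 (2d, j=2)            2             2               0                    -2                   0                    0                        0                       
  chi_7 (2d, j=3)            2             -2              -sqrt(2)             0                    sqrt(2)              0                        0                       

Spot check: chi_6 (2d, j=2) on {r^3, r^5} = 0.

Solution. D_8 has order 2*8 = 16 with 7 conjugacy classes, hence 7 irreducibles. Sum of squared dims 1 + 1 + 1 + 1 + 4 + 4 + 4 = 16 = |G|. Linear characters come from the abelianisation; the 2-dimensional irreps have character r^k -> 2*cos(2*pi*j*k/8), reflections -> 0.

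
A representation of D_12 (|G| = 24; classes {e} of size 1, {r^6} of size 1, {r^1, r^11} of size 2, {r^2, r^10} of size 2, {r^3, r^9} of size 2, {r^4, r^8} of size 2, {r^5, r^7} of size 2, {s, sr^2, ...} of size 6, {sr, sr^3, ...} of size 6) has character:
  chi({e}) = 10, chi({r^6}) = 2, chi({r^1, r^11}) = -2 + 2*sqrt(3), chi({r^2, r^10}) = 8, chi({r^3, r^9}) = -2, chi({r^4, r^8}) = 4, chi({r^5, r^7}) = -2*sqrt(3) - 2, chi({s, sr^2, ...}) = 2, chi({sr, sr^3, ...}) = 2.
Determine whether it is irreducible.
Not irreducible (reducible): <chi, chi> = 16 > 1.

Argument: <chi, chi> = (1/|G|) sum_C |C| * |chi(C)|^2 = (1/24)[1*|10|^2 + 1*|2|^2 + 2*|-2 + 2*sqrt(3)|^2 + 2*|8|^2 + 2*|-2|^2 + 2*|4|^2 + 2*|-2*sqrt(3) - 2|^2 + 6*|2|^2 + 6*|2|^2]
  = (1/24)[(100) + (4) + (32 - 16*sqrt(3)) + (128) + (8) + (32) + (16*sqrt(3) + 32) + (24) + (24)] = 384/24 = 16.
A character is irreducible iff <chi, chi> = 1, so this representation is reducible.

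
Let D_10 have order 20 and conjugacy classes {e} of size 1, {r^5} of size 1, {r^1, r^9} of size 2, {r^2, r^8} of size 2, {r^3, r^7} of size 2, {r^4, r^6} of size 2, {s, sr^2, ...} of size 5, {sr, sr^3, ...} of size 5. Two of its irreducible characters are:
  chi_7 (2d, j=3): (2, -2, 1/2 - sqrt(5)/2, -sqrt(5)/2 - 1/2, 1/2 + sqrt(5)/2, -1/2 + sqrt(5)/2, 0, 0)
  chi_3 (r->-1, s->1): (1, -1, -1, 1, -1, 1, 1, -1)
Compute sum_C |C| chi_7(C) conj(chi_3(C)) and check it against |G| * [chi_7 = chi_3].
Sum = 0; so <chi_7, chi_3> = 0 (distinct irreducibles are orthogonal).

Reasoning: Compute term by term over conjugacy classes (|C| * chi_7(C) * conj(chi_3(C))):
  1*(2)*conj(1) + 1*(-2)*conj(-1) + 2*(1/2 - sqrt(5)/2)*conj(-1) + 2*(-sqrt(5)/2 - 1/2)*conj(1) + 2*(1/2 + sqrt(5)/2)*conj(-1) + 2*(-1/2 + sqrt(5)/2)*conj(1) + 5*(0)*conj(1) + 5*(0)*conj(-1)
  = (2) + (2) + (-1 + sqrt(5)) + (-sqrt(5) - 1) + (-sqrt(5) - 1) + (-1 + sqrt(5)) + (0) + (0)
  = 0.
Dividing by |G| = 20 gives 0/20 = 0, matching the row-orthogonality relation <chi_7, chi_3> = [chi_7 = chi_3].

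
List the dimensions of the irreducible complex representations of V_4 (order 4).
Dimensions: 1, 1, 1, 1

Solution. There are 4 irreducibles (= number of conjugacy classes). Their dimensions d_i satisfy sum d_i^2 = |G| = 4: 1 + 1 + 1 + 1 = 4.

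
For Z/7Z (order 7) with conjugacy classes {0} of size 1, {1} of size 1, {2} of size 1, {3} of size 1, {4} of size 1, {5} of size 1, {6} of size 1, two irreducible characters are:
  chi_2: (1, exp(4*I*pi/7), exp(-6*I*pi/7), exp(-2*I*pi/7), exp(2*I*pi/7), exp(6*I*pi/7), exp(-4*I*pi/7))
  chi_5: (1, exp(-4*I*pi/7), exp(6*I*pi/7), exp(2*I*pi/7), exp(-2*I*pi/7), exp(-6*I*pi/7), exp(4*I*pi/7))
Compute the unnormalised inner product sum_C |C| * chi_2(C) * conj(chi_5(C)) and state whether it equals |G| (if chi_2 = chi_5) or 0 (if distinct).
Sum = 0; so <chi_2, chi_5> = 0 (distinct irreducibles are orthogonal).

Argument: Compute term by term over conjugacy classes (|C| * chi_2(C) * conj(chi_5(C))):
  1*(1)*conj(1) + 1*(exp(4*I*pi/7))*conj(exp(-4*I*pi/7)) + 1*(exp(-6*I*pi/7))*conj(exp(6*I*pi/7)) + 1*(exp(-2*I*pi/7))*conj(exp(2*I*pi/7)) + 1*(exp(2*I*pi/7))*conj(exp(-2*I*pi/7)) + 1*(exp(6*I*pi/7))*conj(exp(-6*I*pi/7)) + 1*(exp(-4*I*pi/7))*conj(exp(4*I*pi/7))
  = (1) + (exp(-6*I*pi/7)) + (exp(2*I*pi/7)) + (exp(-4*I*pi/7)) + (exp(4*I*pi/7)) + (exp(-2*I*pi/7)) + (exp(6*I*pi/7))
  = 0.
(Exp terms are combined using exp(i*s)*conj(exp(i*t)) = exp(i*(s-t)), and sums of them are collapsed using the identity that for every m > 1 the m distinct m-th roots of unity sum to 0, e.g. 1 + exp(2*I*pi/3) + exp(-2*I*pi/3) = 0.)
Dividing by |G| = 7 gives 0/7 = 0, matching the row-orthogonality relation <chi_2, chi_5> = [chi_2 = chi_5].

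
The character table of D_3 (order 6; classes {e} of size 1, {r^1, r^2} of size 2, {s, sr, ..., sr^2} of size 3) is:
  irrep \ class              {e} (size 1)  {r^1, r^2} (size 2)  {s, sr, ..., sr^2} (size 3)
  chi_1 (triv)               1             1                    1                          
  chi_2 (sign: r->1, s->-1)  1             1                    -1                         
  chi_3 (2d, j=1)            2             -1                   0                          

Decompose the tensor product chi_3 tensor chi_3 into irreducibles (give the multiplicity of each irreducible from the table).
chi_3 tensor chi_3 = chi_1 + chi_2 + chi_3 (all other irreducibles have multiplicity 0).

Reasoning: The character of a tensor product is the pointwise product (chi_3 * chi_3)(C) = chi_3(C) * chi_3(C):
  {e}: (2)*(2), {r^1, r^2}: (-1)*(-1), {s, sr, ..., sr^2}: (0)*(0)
so (chi_3 * chi_3) takes values
  {e} -> 4, {r^1, r^2} -> 1, {s, sr, ..., sr^2} -> 0.
Now take the inner product of this character with each irreducible chi from the table, <chi_3*chi_3, chi> = (1/6) sum_C |C| (chi_3*chi_3)(C) conj(chi(C)):
  <chi_3*chi_3, chi_1> = (1/6)[1*(4)*conj(1) + 2*(1)*conj(1) + 3*(0)*conj(1)]
      = (1/6)[(4) + (2) + (0)] = 6/6 = 1
  <chi_3*chi_3, chi_2> = (1/6)[1*(4)*conj(1) + 2*(1)*conj(1) + 3*(0)*conj(-1)]
      = (1/6)[(4) + (2) + (0)] = 6/6 = 1
  <chi_3*chi_3, chi_3> = (1/6)[1*(4)*conj(2) + 2*(1)*conj(-1) + 3*(0)*conj(0)]
      = (1/6)[(8) + (-2) + (0)] = 6/6 = 1
Hence the multiplicities are chi_1: 1, chi_2: 1, chi_3: 1. Dimension check: dim(chi_3)*dim(chi_3) = 2*2 = 4 and sum (mult * dim) = 1*1 + 1*1 + 1*2 = 4.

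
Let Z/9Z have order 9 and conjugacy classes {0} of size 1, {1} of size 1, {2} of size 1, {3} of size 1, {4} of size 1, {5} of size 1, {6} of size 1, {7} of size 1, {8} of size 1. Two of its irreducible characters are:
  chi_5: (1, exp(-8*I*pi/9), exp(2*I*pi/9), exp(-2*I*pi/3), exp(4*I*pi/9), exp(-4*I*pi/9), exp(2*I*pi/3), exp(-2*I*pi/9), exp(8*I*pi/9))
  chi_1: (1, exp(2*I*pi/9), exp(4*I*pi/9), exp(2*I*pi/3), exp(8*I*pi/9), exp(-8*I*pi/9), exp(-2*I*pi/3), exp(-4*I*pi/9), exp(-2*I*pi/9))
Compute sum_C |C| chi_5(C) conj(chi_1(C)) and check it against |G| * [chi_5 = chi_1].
Sum = 0; so <chi_5, chi_1> = 0 (distinct irreducibles are orthogonal).

Compute term by term over conjugacy classes (|C| * chi_5(C) * conj(chi_1(C))):
  1*(1)*conj(1) + 1*(exp(-8*I*pi/9))*conj(exp(2*I*pi/9)) + 1*(exp(2*I*pi/9))*conj(exp(4*I*pi/9)) + 1*(exp(-2*I*pi/3))*conj(exp(2*I*pi/3)) + 1*(exp(4*I*pi/9))*conj(exp(8*I*pi/9)) + 1*(exp(-4*I*pi/9))*conj(exp(-8*I*pi/9)) + 1*(exp(2*I*pi/3))*conj(exp(-2*I*pi/3)) + 1*(exp(-2*I*pi/9))*conj(exp(-4*I*pi/9)) + 1*(exp(8*I*pi/9))*conj(exp(-2*I*pi/9))
  = (1) + (exp(8*I*pi/9)) + (exp(-2*I*pi/9)) + (exp(2*I*pi/3)) + (exp(-4*I*pi/9)) + (exp(4*I*pi/9)) + (exp(-2*I*pi/3)) + (exp(2*I*pi/9)) + (exp(-8*I*pi/9))
  = 0.
(Exp terms are combined using exp(i*s)*conj(exp(i*t)) = exp(i*(s-t)), and sums of them are collapsed using the identity that for every m > 1 the m distinct m-th roots of unity sum to 0, e.g. 1 + exp(2*I*pi/3) + exp(-2*I*pi/3) = 0.)
Dividing by |G| = 9 gives 0/9 = 0, matching the row-orthogonality relation <chi_5, chi_1> = [chi_5 = chi_1].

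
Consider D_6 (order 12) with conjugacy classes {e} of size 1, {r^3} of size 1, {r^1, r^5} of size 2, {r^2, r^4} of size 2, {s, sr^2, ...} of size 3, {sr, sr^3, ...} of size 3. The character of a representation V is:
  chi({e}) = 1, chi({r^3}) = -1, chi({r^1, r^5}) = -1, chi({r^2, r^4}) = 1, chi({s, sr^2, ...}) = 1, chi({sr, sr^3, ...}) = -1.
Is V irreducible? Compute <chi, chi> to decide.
Irreducible: <chi, chi> = 1.

Reasoning: <chi, chi> = (1/|G|) sum_C |C| * |chi(C)|^2 = (1/12)[1*|1|^2 + 1*|-1|^2 + 2*|-1|^2 + 2*|1|^2 + 3*|1|^2 + 3*|-1|^2]
  = (1/12)[(1) + (1) + (2) + (2) + (3) + (3)] = 12/12 = 1.
A character is irreducible iff <chi, chi> = 1, so this representation is irreducible.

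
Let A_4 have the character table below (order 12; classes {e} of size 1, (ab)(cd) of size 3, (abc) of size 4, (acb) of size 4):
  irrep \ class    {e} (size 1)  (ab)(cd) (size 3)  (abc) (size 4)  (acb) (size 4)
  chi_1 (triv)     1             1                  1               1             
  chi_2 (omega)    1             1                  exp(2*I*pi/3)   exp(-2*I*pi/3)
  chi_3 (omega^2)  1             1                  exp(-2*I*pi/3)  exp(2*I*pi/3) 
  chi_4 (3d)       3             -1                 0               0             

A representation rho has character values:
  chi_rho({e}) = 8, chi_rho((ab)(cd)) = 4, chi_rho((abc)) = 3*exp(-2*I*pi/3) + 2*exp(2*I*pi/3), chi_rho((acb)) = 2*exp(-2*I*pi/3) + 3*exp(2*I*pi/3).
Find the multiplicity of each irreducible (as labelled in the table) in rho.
Multiplicities: chi_1: 0, chi_2: 2, chi_3: 3, chi_4: 1.

Explanation: Use <chi_rho, chi> = (1/|G|) sum_C |C| * chi_rho(C) * conj(chi(C)) with |G| = 12 for each irreducible chi in the table:
  <chi_rho, chi_1> = (1/12)[1*(8)*conj(1) + 3*(4)*conj(1) + 4*(3*exp(-2*I*pi/3) + 2*exp(2*I*pi/3))*conj(1) + 4*(2*exp(-2*I*pi/3) + 3*exp(2*I*pi/3))*conj(1)]
      = (1/12)[(8) + (12) + (12*exp(-2*I*pi/3) + 8*exp(2*I*pi/3)) + (8*exp(-2*I*pi/3) + 12*exp(2*I*pi/3))] = 0/12 = 0
  <chi_rho, chi_2> = (1/12)[1*(8)*conj(1) + 3*(4)*conj(1) + 4*(3*exp(-2*I*pi/3) + 2*exp(2*I*pi/3))*conj(exp(2*I*pi/3)) + 4*(2*exp(-2*I*pi/3) + 3*exp(2*I*pi/3))*conj(exp(-2*I*pi/3))]
      = (1/12)[(8) + (12) + (8 + 12*exp(2*I*pi/3)) + (8 + 12*exp(-2*I*pi/3))] = 24/12 = 2
  <chi_rho, chi_3> = (1/12)[1*(8)*conj(1) + 3*(4)*conj(1) + 4*(3*exp(-2*I*pi/3) + 2*exp(2*I*pi/3))*conj(exp(-2*I*pi/3)) + 4*(2*exp(-2*I*pi/3) + 3*exp(2*I*pi/3))*conj(exp(2*I*pi/3))]
      = (1/12)[(8) + (12) + (12 + 8*exp(-2*I*pi/3)) + (12 + 8*exp(2*I*pi/3))] = 36/12 = 3
  <chi_rho, chi_4> = (1/12)[1*(8)*conj(3) + 3*(4)*conj(-1) + 4*(3*exp(-2*I*pi/3) + 2*exp(2*I*pi/3))*conj(0) + 4*(2*exp(-2*I*pi/3) + 3*exp(2*I*pi/3))*conj(0)]
      = (1/12)[(24) + (-12) + (0) + (0)] = 12/12 = 1
(Exp terms are combined using exp(i*s)*conj(exp(i*t)) = exp(i*(s-t)), and sums of them are collapsed using the identity that for every m > 1 the m distinct m-th roots of unity sum to 0, e.g. 1 + exp(2*I*pi/3) + exp(-2*I*pi/3) = 0.)
Dimension check: dim(rho) = sum (mult * dim) = 0*1 + 2*1 + 3*1 + 1*3 = 8 = chi_rho(e) = 8.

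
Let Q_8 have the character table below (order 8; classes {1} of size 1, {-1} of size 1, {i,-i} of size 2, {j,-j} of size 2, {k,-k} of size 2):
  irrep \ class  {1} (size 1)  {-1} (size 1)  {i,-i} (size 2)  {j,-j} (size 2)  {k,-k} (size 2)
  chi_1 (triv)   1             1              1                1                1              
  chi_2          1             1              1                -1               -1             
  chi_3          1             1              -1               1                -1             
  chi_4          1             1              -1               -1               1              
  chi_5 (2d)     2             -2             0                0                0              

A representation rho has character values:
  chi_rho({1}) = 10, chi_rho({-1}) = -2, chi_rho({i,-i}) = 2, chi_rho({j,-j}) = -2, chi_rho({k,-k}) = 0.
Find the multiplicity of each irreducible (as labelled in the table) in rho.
Multiplicities: chi_1: 1, chi_2: 2, chi_3: 0, chi_4: 1, chi_5: 3.

Use <chi_rho, chi> = (1/|G|) sum_C |C| * chi_rho(C) * conj(chi(C)) with |G| = 8 for each irreducible chi in the table:
  <chi_rho, chi_1> = (1/8)[1*(10)*conj(1) + 1*(-2)*conj(1) + 2*(2)*conj(1) + 2*(-2)*conj(1) + 2*(0)*conj(1)]
      = (1/8)[(10) + (-2) + (4) + (-4) + (0)] = 8/8 = 1
  <chi_rho, chi_2> = (1/8)[1*(10)*conj(1) + 1*(-2)*conj(1) + 2*(2)*conj(1) + 2*(-2)*conj(-1) + 2*(0)*conj(-1)]
      = (1/8)[(10) + (-2) + (4) + (4) + (0)] = 16/8 = 2
  <chi_rho, chi_3> = (1/8)[1*(10)*conj(1) + 1*(-2)*conj(1) + 2*(2)*conj(-1) + 2*(-2)*conj(1) + 2*(0)*conj(-1)]
      = (1/8)[(10) + (-2) + (-4) + (-4) + (0)] = 0/8 = 0
  <chi_rho, chi_4> = (1/8)[1*(10)*conj(1) + 1*(-2)*conj(1) + 2*(2)*conj(-1) + 2*(-2)*conj(-1) + 2*(0)*conj(1)]
      = (1/8)[(10) + (-2) + (-4) + (4) + (0)] = 8/8 = 1
  <chi_rho, chi_5> = (1/8)[1*(10)*conj(2) + 1*(-2)*conj(-2) + 2*(2)*conj(0) + 2*(-2)*conj(0) + 2*(0)*conj(0)]
      = (1/8)[(20) + (4) + (0) + (0) + (0)] = 24/8 = 3
Dimension check: dim(rho) = sum (mult * dim) = 1*1 + 2*1 + 0*1 + 1*1 + 3*2 = 10 = chi_rho(e) = 10.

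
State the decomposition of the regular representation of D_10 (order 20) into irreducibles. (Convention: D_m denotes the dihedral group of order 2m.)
Each irreducible V_i of dimension d_i appears with multiplicity d_i, i.e. rho_reg = (direct sum over all irreducibles V_i) d_i V_i. The irreducible dimensions for D_10 are 1, 1, 1, 1, 2, 2, 2, 2: 4 irreducibles of dimension 1, each with multiplicity 1; 4 irreducibles of dimension 2, each with multiplicity 2. Total dimension 4*1*1 + 4*2*2 = 20 = |G|.

Details: General theorem: in the regular representation of a finite group G, each irreducible appears with multiplicity equal to its dimension. Check: dim(rho_reg) = sum d_i^2 = 1 + 1 + 1 + 1 + 4 + 4 + 4 + 4 = 20 = |G|.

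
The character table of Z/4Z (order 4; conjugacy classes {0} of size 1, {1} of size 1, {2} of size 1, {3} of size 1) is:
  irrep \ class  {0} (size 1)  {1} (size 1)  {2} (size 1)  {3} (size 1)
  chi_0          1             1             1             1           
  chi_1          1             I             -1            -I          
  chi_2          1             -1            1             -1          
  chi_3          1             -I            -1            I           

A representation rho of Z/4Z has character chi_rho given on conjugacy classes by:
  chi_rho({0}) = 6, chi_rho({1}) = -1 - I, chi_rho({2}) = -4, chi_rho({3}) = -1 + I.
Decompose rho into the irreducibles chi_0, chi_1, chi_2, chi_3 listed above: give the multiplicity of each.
Multiplicities: chi_0: 0, chi_1: 2, chi_2: 1, chi_3: 3.

Working: Use <chi_rho, chi> = (1/|G|) sum_C |C| * chi_rho(C) * conj(chi(C)) with |G| = 4 for each irreducible chi in the table:
  <chi_rho, chi_0> = (1/4)[1*(6)*conj(1) + 1*(-1 - I)*conj(1) + 1*(-4)*conj(1) + 1*(-1 + I)*conj(1)]
      = (1/4)[(6) + (-1 - I) + (-4) + (-1 + I)] = 0/4 = 0
  <chi_rho, chi_1> = (1/4)[1*(6)*conj(1) + 1*(-1 - I)*conj(I) + 1*(-4)*conj(-1) + 1*(-1 + I)*conj(-I)]
      = (1/4)[(6) + (-1 + I) + (4) + (-1 - I)] = 8/4 = 2
  <chi_rho, chi_2> = (1/4)[1*(6)*conj(1) + 1*(-1 - I)*conj(-1) + 1*(-4)*conj(1) + 1*(-1 + I)*conj(-1)]
      = (1/4)[(6) + (1 + I) + (-4) + (1 - I)] = 4/4 = 1
  <chi_rho, chi_3> = (1/4)[1*(6)*conj(1) + 1*(-1 - I)*conj(-I) + 1*(-4)*conj(-1) + 1*(-1 + I)*conj(I)]
      = (1/4)[(6) + (1 - I) + (4) + (1 + I)] = 12/4 = 3
(Exp terms are combined using exp(i*s)*conj(exp(i*t)) = exp(i*(s-t)), and sums of them are collapsed using the identity that for every m > 1 the m distinct m-th roots of unity sum to 0, e.g. 1 + exp(2*I*pi/3) + exp(-2*I*pi/3) = 0.)
Dimension check: dim(rho) = sum (mult * dim) = 0*1 + 2*1 + 1*1 + 3*1 = 6 = chi_rho(e) = 6.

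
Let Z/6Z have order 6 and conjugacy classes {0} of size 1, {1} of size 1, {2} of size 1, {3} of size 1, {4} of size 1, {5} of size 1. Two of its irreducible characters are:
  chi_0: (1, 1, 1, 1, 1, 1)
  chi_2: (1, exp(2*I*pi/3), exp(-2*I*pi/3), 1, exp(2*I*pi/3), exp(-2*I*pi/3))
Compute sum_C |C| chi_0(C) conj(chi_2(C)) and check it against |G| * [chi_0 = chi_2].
Sum = 0; so <chi_0, chi_2> = 0 (distinct irreducibles are orthogonal).

Details: Compute term by term over conjugacy classes (|C| * chi_0(C) * conj(chi_2(C))):
  1*(1)*conj(1) + 1*(1)*conj(exp(2*I*pi/3)) + 1*(1)*conj(exp(-2*I*pi/3)) + 1*(1)*conj(1) + 1*(1)*conj(exp(2*I*pi/3)) + 1*(1)*conj(exp(-2*I*pi/3))
  = (1) + (exp(-2*I*pi/3)) + (exp(2*I*pi/3)) + (1) + (exp(-2*I*pi/3)) + (exp(2*I*pi/3))
  = 0.
(Exp terms are combined using exp(i*s)*conj(exp(i*t)) = exp(i*(s-t)), and sums of them are collapsed using the identity that for every m > 1 the m distinct m-th roots of unity sum to 0, e.g. 1 + exp(2*I*pi/3) + exp(-2*I*pi/3) = 0.)
Dividing by |G| = 6 gives 0/6 = 0, matching the row-orthogonality relation <chi_0, chi_2> = [chi_0 = chi_2].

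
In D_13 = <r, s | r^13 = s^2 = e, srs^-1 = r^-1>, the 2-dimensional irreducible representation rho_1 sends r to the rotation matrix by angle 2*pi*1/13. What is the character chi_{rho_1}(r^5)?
chi_{rho_1}(r^5) = 2*cos(2*pi*1*5/13) = -2*cos(3*pi/13)

Proof sketch: rho_1(r^5) is rotation by angle 2*pi*1*5/13, whose trace is 2*cos(2*pi*1*5/13) = -2*cos(3*pi/13).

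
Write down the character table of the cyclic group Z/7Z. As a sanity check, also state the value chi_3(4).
Character table of Z/7Z (irreps indexed chi_0,...,chi_6 with chi_k(m) = zeta_7^(k*m), zeta_7 = exp(2*pi*i/7)):
  irrep \ class  {0} (size 1)  {1} (size 1)    {2} (size 1)    {3} (size 1)    {4} (size 1)    {5} (size 1)    {6} (size 1)  
  chi_0          1             1               1               1               1               1               1             
  chi_1          1             exp(2*I*pi/7)   exp(4*I*pi/7)   exp(6*I*pi/7)   exp(-6*I*pi/7)  exp(-4*I*pi/7)  exp(-2*I*pi/7)
  chi_2          1             exp(4*I*pi/7)   exp(-6*I*pi/7)  exp(-2*I*pi/7)  exp(2*I*pi/7)   exp(6*I*pi/7)   exp(-4*I*pi/7)
  chi_3          1             exp(6*I*pi/7)   exp(-2*I*pi/7)  exp(4*I*pi/7)   exp(-4*I*pi/7)  exp(2*I*pi/7)   exp(-6*I*pi/7)
  chi_4          1             exp(-6*I*pi/7)  exp(2*I*pi/7)   exp(-4*I*pi/7)  exp(4*I*pi/7)   exp(-2*I*pi/7)  exp(6*I*pi/7) 
  chi_5          1             exp(-4*I*pi/7)  exp(6*I*pi/7)   exp(2*I*pi/7)   exp(-2*I*pi/7)  exp(-6*I*pi/7)  exp(4*I*pi/7) 
  chi_6          1             exp(-2*I*pi/7)  exp(-4*I*pi/7)  exp(-6*I*pi/7)  exp(6*I*pi/7)   exp(4*I*pi/7)   exp(2*I*pi/7) 

Spot check: chi_3(4) = zeta_7^(3*4) = zeta_7^12 = exp(-4*I*pi/7).

Why: Z/7Z is abelian, so all 7 irreducible complex representations are 1-dimensional. They are given by chi_k(m) = zeta_7^(k*m) for k = 0,...,6. Row orthogonality: sum_m chi_k(m) conj(chi_l(m)) = 7 * [k = l].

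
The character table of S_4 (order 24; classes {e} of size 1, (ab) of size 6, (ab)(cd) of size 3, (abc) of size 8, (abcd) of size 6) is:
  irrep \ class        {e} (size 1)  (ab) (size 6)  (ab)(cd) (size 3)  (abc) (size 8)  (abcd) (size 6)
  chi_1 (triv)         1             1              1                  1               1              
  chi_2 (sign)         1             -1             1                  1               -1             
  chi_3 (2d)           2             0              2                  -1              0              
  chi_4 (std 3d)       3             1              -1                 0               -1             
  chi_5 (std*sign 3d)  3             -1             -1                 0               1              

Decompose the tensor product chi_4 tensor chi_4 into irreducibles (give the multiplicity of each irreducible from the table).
chi_4 tensor chi_4 = chi_1 + chi_3 + chi_4 + chi_5 (all other irreducibles have multiplicity 0).

Justification: The character of a tensor product is the pointwise product (chi_4 * chi_4)(C) = chi_4(C) * chi_4(C):
  {e}: (3)*(3), (ab): (1)*(1), (ab)(cd): (-1)*(-1), (abc): (0)*(0), (abcd): (-1)*(-1)
so (chi_4 * chi_4) takes values
  {e} -> 9, (ab) -> 1, (ab)(cd) -> 1, (abc) -> 0, (abcd) -> 1.
Now take the inner product of this character with each irreducible chi from the table, <chi_4*chi_4, chi> = (1/24) sum_C |C| (chi_4*chi_4)(C) conj(chi(C)):
  <chi_4*chi_4, chi_1> = (1/24)[1*(9)*conj(1) + 6*(1)*conj(1) + 3*(1)*conj(1) + 8*(0)*conj(1) + 6*(1)*conj(1)]
      = (1/24)[(9) + (6) + (3) + (0) + (6)] = 24/24 = 1
  <chi_4*chi_4, chi_2> = (1/24)[1*(9)*conj(1) + 6*(1)*conj(-1) + 3*(1)*conj(1) + 8*(0)*conj(1) + 6*(1)*conj(-1)]
      = (1/24)[(9) + (-6) + (3) + (0) + (-6)] = 0/24 = 0
  <chi_4*chi_4, chi_3> = (1/24)[1*(9)*conj(2) + 6*(1)*conj(0) + 3*(1)*conj(2) + 8*(0)*conj(-1) + 6*(1)*conj(0)]
      = (1/24)[(18) + (0) + (6) + (0) + (0)] = 24/24 = 1
  <chi_4*chi_4, chi_4> = (1/24)[1*(9)*conj(3) + 6*(1)*conj(1) + 3*(1)*conj(-1) + 8*(0)*conj(0) + 6*(1)*conj(-1)]
      = (1/24)[(27) + (6) + (-3) + (0) + (-6)] = 24/24 = 1
  <chi_4*chi_4, chi_5> = (1/24)[1*(9)*conj(3) + 6*(1)*conj(-1) + 3*(1)*conj(-1) + 8*(0)*conj(0) + 6*(1)*conj(1)]
      = (1/24)[(27) + (-6) + (-3) + (0) + (6)] = 24/24 = 1
Hence the multiplicities are chi_1: 1, chi_3: 1, chi_4: 1, chi_5: 1. Dimension check: dim(chi_4)*dim(chi_4) = 3*3 = 9 and sum (mult * dim) = 1*1 + 1*2 + 1*3 + 1*3 = 9.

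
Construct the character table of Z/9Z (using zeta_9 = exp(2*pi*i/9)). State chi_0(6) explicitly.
Character table of Z/9Z (irreps indexed chi_0,...,chi_8 with chi_k(m) = zeta_9^(k*m), zeta_9 = exp(2*pi*i/9)):
  irrep \ class  {0} (size 1)  {1} (size 1)    {2} (size 1)    {3} (size 1)    {4} (size 1)    {5} (size 1)    {6} (size 1)    {7} (size 1)    {8} (size 1)  
  chi_0          1             1               1               1               1               1               1               1               1             
  chi_1          1             exp(2*I*pi/9)   exp(4*I*pi/9)   exp(2*I*pi/3)   exp(8*I*pi/9)   exp(-8*I*pi/9)  exp(-2*I*pi/3)  exp(-4*I*pi/9)  exp(-2*I*pi/9)
  chi_2          1             exp(4*I*pi/9)   exp(8*I*pi/9)   exp(-2*I*pi/3)  exp(-2*I*pi/9)  exp(2*I*pi/9)   exp(2*I*pi/3)   exp(-8*I*pi/9)  exp(-4*I*pi/9)
  chi_3          1             exp(2*I*pi/3)   exp(-2*I*pi/3)  1               exp(2*I*pi/3)   exp(-2*I*pi/3)  1               exp(2*I*pi/3)   exp(-2*I*pi/3)
  chi_4          1             exp(8*I*pi/9)   exp(-2*I*pi/9)  exp(2*I*pi/3)   exp(-4*I*pi/9)  exp(4*I*pi/9)   exp(-2*I*pi/3)  exp(2*I*pi/9)   exp(-8*I*pi/9)
  chi_5          1             exp(-8*I*pi/9)  exp(2*I*pi/9)   exp(-2*I*pi/3)  exp(4*I*pi/9)   exp(-4*I*pi/9)  exp(2*I*pi/3)   exp(-2*I*pi/9)  exp(8*I*pi/9) 
  chi_6          1             exp(-2*I*pi/3)  exp(2*I*pi/3)   1               exp(-2*I*pi/3)  exp(2*I*pi/3)   1               exp(-2*I*pi/3)  exp(2*I*pi/3) 
  chi_7          1             exp(-4*I*pi/9)  exp(-8*I*pi/9)  exp(2*I*pi/3)   exp(2*I*pi/9)   exp(-2*I*pi/9)  exp(-2*I*pi/3)  exp(8*I*pi/9)   exp(4*I*pi/9) 
  chi_8          1             exp(-2*I*pi/9)  exp(-4*I*pi/9)  exp(-2*I*pi/3)  exp(-8*I*pi/9)  exp(8*I*pi/9)   exp(2*I*pi/3)   exp(4*I*pi/9)   exp(2*I*pi/9) 

Spot check: chi_0(6) = zeta_9^(0*6) = zeta_9^0 = 1.

Working: Z/9Z is abelian, so all 9 irreducible complex representations are 1-dimensional. They are given by chi_k(m) = zeta_9^(k*m) for k = 0,...,8. Row orthogonality: sum_m chi_k(m) conj(chi_l(m)) = 9 * [k = l].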